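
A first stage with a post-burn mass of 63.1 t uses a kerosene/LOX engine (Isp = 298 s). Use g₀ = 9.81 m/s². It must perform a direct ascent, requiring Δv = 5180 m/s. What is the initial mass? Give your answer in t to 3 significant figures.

v_e = Isp · g₀ = 298 × 9.81 = 2923.4 m/s.
By the Tsiolkovsky rocket equation, m₀/m_f = exp(Δv / v_e) = exp(5180 / 2923.4) = exp(1.7719) = 5.8821.
m₀ = m_f × 5.8821 = 63.1 × 5.8821 = 371.161 t.

initial mass ≈ 371 t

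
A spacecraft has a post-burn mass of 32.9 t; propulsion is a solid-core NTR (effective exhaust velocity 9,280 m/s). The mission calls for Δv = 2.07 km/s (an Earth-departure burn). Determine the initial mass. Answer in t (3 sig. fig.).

initial mass ≈ 41.1 t

m₀/m_f = exp(Δv / v_e) = exp(2070 / 9280.0) = exp(0.2231) = 1.2499.
m₀ = m_f × 1.2499 = 32.9 × 1.2499 = 41.1217 t.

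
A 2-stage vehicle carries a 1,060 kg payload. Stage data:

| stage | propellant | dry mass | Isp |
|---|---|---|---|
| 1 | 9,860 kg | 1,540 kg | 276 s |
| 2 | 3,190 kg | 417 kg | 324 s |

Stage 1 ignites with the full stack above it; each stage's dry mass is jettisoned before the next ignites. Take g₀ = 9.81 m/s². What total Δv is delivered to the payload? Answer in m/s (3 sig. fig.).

Δv ≈ 6230 m/s

Ignition mass of stage 1 = 9,860+1,540 + 3,190+417 + 1,060 = 16,067 kg.
Stage 1: m₀ = 16,067 kg, m_f = 16,067 − 9,860 = 6,207 kg; Δv = 276×9.81×ln(2.589) = 2707.6×0.9511 ≈ 2575 m/s.
Stage 2: m₀ = 4,667 kg, m_f = 4,667 − 3,190 = 1,477 kg; Δv = 324×9.81×ln(3.16) = 3178.4×1.1505 ≈ 3657 m/s.
Total Δv = 2575 + 3657 = 6232 m/s.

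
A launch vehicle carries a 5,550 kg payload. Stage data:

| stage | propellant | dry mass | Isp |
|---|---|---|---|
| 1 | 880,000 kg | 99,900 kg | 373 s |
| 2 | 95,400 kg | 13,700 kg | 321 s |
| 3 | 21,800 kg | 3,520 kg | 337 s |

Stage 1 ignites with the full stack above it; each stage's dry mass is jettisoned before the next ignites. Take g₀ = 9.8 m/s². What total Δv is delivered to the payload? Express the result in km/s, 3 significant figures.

Δv ≈ 13.3 km/s

Ignition mass of stage 1 = 880,000+99,900 + 95,400+13,700 + 21,800+3,520 + 5,550 = 1,119,870 kg.
Stage 1: m₀ = 1,119,870 kg, m_f = 1,119,870 − 880,000 = 239,870 kg; Δv = 373×9.8×ln(4.669) = 3655.4×1.5409 ≈ 5632 m/s.
Stage 2: m₀ = 139,970 kg, m_f = 139,970 − 95,400 = 44,570 kg; Δv = 321×9.8×ln(3.14) = 3145.8×1.1444 ≈ 3600 m/s.
Stage 3: m₀ = 30,870 kg, m_f = 30,870 − 21,800 = 9,070 kg; Δv = 337×9.8×ln(3.404) = 3302.6×1.2248 ≈ 4045 m/s.
Total Δv = 5632 + 3600 + 4045 = 13277 m/s.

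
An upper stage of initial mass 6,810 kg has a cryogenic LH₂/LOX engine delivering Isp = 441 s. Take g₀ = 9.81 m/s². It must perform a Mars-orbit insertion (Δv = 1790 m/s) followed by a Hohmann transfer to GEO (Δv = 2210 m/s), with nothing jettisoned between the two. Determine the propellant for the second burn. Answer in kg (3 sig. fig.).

propellant for the second burn ≈ 1800 kg

v_e = Isp · g₀ = 441 × 9.81 = 4326.2 m/s.
After the first burn: m = 6810 × exp(−1790/4326.2) = 6810 × 0.66116 = 4,502.5 kg.
After the second burn: m = 4,502.5 × exp(−2210/4326.2) = 4,502.5 × 0.59999 = 2,701.45 kg.
Second-burn propellant = 4,502.5 − 2,701.45 = 1,801.05 kg.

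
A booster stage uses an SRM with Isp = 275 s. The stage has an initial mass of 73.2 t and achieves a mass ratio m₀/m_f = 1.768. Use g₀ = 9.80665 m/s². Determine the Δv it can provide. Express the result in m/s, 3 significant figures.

v_e = Isp · g₀ = 275 × 9.80665 = 2696.8 m/s.
Δv = v_e · ln(1.768) = 2696.8 × 0.5698 ≈ 1536.8 m/s.

Δv ≈ 1540 m/s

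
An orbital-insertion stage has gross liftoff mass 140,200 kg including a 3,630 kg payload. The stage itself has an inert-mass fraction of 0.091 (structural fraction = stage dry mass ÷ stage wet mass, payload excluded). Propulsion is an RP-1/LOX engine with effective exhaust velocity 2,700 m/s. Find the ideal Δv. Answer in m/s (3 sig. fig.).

Stage wet mass = m₀ − payload = 140,200 − 3,630 = 136,570 kg.
Stage dry mass = ε × stage wet mass = 0.091 × 136,570 = 12,427.9 kg.
Burnout mass m_f = stage dry + payload = 12,427.9 + 3,630 = 16,057.9 kg.
Δv = v_e · ln(140,200/16,057.9) = 2700.0 × ln(8.731) = 2700.0 × 2.1669 ≈ 5851 m/s.

Δv ≈ 5850 m/s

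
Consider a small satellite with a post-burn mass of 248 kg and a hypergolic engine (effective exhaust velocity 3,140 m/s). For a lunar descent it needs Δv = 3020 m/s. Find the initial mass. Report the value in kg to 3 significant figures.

From the ideal rocket equation, m₀/m_f = exp(Δv / v_e) = exp(3020 / 3140.0) = exp(0.9618) = 2.6164.
m₀ = m_f × 2.6164 = 248 × 2.6164 = 648.867 kg.

initial mass ≈ 649 kg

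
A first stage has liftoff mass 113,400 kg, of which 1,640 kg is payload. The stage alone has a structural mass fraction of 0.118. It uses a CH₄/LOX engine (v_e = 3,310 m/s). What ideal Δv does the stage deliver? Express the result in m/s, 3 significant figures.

Δv ≈ 6730 m/s

Stage wet mass = m₀ − payload = 113,400 − 1,640 = 111,760 kg.
Stage dry mass = ε × stage wet mass = 0.118 × 111,760 = 13,187.7 kg.
Burnout mass m_f = stage dry + payload = 13,187.7 + 1,640 = 14,827.7 kg.
By the Tsiolkovsky rocket equation, Δv = v_e · ln(113,400/14,827.7) = 3310.0 × ln(7.648) = 3310.0 × 2.0344 ≈ 6734 m/s.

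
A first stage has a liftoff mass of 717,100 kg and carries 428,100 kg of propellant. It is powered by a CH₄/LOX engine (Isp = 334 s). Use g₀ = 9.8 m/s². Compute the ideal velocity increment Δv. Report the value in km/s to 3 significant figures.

v_e = Isp · g₀ = 334 × 9.8 = 3273.2 m/s.
m_f = m₀ − m_prop = 717,100 − 428,100 = 289,000 kg.
Δv = v_e · ln(m₀/m_f) = 3273.2 × ln(2.481) = 3273.2 × 0.9088 ≈ 2974.6 m/s.

Δv ≈ 2.97 km/s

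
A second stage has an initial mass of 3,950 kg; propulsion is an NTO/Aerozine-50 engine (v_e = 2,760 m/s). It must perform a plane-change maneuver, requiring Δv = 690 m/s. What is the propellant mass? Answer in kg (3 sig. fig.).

propellant mass ≈ 874 kg

From the ideal rocket equation, m₀/m_f = exp(Δv / v_e) = exp(690 / 2760.0) = exp(0.2500) = 1.2840.
m_f = 3,950 / 1.2840 = 3,076.32 kg, so propellant = m₀ − m_f = 3,950 − 3,076.32 = 873.68 kg.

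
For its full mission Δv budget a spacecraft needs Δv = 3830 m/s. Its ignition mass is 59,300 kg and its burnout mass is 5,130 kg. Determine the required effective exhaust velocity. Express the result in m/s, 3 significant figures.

ln(m₀/m_f) = ln(59300/5130) = ln(11.56) = 2.4475.
Using Δv = v_e ln(m₀/m_f): v_e = Δv / ln(m₀/m_f) = 3830 / 2.4475 = 1564.9 m/s.

v_e ≈ 1560 m/s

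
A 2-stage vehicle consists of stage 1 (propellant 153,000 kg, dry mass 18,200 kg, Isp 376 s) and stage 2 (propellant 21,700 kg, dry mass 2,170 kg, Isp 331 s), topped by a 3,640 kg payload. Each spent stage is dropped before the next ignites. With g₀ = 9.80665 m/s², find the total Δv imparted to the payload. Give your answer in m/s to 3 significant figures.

Ignition mass of stage 1 = 153,000+18,200 + 21,700+2,170 + 3,640 = 198,710 kg.
Stage 1: m₀ = 198,710 kg, m_f = 198,710 − 153,000 = 45,710 kg; Δv = 376×9.80665×ln(4.347) = 3687.3×1.4695 ≈ 5419 m/s.
Stage 2: m₀ = 27,510 kg, m_f = 27,510 − 21,700 = 5,810 kg; Δv = 331×9.80665×ln(4.735) = 3246.0×1.5550 ≈ 5047 m/s.
Total Δv = 5419 + 5047 = 10466 m/s.

Δv ≈ 10500 m/s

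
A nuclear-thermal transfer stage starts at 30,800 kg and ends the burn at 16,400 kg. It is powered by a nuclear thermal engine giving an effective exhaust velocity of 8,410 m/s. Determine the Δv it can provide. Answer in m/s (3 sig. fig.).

Δv ≈ 5300 m/s

Δv = v_e · ln(m₀/m_f) = 8410.0 × ln(1.878) = 8410.0 × 0.6302 ≈ 5300.3 m/s.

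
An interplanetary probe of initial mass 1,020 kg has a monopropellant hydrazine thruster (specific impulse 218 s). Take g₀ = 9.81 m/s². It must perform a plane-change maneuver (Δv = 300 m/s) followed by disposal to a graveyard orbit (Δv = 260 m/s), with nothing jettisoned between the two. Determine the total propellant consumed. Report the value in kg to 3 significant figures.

v_e = Isp · g₀ = 218 × 9.81 = 2138.6 m/s.
After the first burn: m = 1020 × exp(−300/2138.6) = 1020 × 0.86911 = 886.492 kg.
After the second burn: m = 886.492 × exp(−260/2138.6) = 886.492 × 0.88552 = 785.006 kg.
Total propellant = m₀ − m_final = 1020 − 785.006 = 234.994 kg.

total propellant consumed ≈ 235 kg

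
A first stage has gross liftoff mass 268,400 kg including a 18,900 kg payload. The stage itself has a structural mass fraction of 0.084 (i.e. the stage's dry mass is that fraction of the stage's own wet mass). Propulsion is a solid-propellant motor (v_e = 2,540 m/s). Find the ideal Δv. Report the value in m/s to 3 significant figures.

Stage wet mass = m₀ − payload = 268,400 − 18,900 = 249,500 kg.
Stage dry mass = ε × stage wet mass = 0.084 × 249,500 = 20,958 kg.
Burnout mass m_f = stage dry + payload = 20,958 + 18,900 = 39,858 kg.
Δv = v_e · ln(268,400/39,858) = 2540.0 × ln(6.734) = 2540.0 × 1.9072 ≈ 4844 m/s.

Δv ≈ 4840 m/s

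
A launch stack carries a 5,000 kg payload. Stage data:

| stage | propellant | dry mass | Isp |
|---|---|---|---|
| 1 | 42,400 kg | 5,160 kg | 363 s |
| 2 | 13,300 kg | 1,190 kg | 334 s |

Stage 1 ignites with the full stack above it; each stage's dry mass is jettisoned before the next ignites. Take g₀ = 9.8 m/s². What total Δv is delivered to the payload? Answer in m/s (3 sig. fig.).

Ignition mass of stage 1 = 42,400+5,160 + 13,300+1,190 + 5,000 = 67,050 kg.
Stage 1: m₀ = 67,050 kg, m_f = 67,050 − 42,400 = 24,650 kg; Δv = 363×9.8×ln(2.72) = 3557.4×1.0007 ≈ 3560 m/s.
Stage 2: m₀ = 19,490 kg, m_f = 19,490 − 13,300 = 6,190 kg; Δv = 334×9.8×ln(3.149) = 3273.2×1.1470 ≈ 3754 m/s.
Total Δv = 3560 + 3754 = 7314 m/s.

Δv ≈ 7310 m/s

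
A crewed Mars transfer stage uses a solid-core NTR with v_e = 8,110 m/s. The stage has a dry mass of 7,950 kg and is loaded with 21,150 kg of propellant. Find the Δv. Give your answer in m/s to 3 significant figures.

Δv ≈ 10500 m/s

m₀ = m_dry + m_prop = 7,950 + 21,150 = 29,100 kg.
Rocket equation: Δv = v_e · ln(m₀/m_f) = 8110.0 × ln(3.66) = 8110.0 × 1.2976 ≈ 10523.3 m/s.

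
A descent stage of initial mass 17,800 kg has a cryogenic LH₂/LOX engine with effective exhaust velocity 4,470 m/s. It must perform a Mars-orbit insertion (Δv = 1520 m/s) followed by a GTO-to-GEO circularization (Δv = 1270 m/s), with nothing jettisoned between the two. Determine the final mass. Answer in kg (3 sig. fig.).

After the first burn: m = 17800 × exp(−1520/4470.0) = 17800 × 0.71174 = 12,669 kg.
After the second burn: m = 12,669 × exp(−1270/4470.0) = 12,669 × 0.75268 = 9,535.7 kg.

final mass ≈ 9540 kg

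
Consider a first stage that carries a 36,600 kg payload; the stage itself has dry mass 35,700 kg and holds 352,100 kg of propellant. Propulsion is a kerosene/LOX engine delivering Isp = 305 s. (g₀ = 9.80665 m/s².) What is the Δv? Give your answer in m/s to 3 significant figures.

Δv ≈ 5290 m/s

v_e = Isp · g₀ = 305 × 9.80665 = 2991.0 m/s.
m₀ = payload + dry + propellant = 36,600 + 35,700 + 352,100 = 424,400 kg.
m_f = payload + dry = 36,600 + 35,700 = 72,300 kg.
Rocket equation: Δv = v_e · ln(m₀/m_f) = 2991.0 × ln(5.87) = 2991.0 × 1.7699 ≈ 5293.7 m/s.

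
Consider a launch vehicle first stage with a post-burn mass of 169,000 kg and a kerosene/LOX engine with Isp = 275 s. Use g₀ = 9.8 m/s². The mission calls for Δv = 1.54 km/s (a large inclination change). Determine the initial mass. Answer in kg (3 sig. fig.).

v_e = Isp · g₀ = 275 × 9.8 = 2695.0 m/s.
By the Tsiolkovsky rocket equation, m₀/m_f = exp(Δv / v_e) = exp(1540 / 2695.0) = exp(0.5714) = 1.7708.
m₀ = m_f × 1.7708 = 169,000 × 1.7708 = 299,265 kg.

initial mass ≈ 299000 kg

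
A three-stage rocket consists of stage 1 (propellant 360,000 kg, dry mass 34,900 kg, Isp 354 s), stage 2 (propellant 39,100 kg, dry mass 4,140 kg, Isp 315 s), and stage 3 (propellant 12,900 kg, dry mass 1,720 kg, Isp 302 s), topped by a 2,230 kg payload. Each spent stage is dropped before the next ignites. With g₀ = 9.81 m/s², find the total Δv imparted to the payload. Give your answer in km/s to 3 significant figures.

Ignition mass of stage 1 = 360,000+34,900 + 39,100+4,140 + 12,900+1,720 + 2,230 = 454,990 kg.
Stage 1: m₀ = 454,990 kg, m_f = 454,990 − 360,000 = 94,990 kg; Δv = 354×9.81×ln(4.79) = 3472.7×1.5665 ≈ 5440 m/s.
Stage 2: m₀ = 60,090 kg, m_f = 60,090 − 39,100 = 20,990 kg; Δv = 315×9.81×ln(2.863) = 3090.2×1.0518 ≈ 3250 m/s.
Stage 3: m₀ = 16,850 kg, m_f = 16,850 − 12,900 = 3,950 kg; Δv = 302×9.81×ln(4.266) = 2962.6×1.4506 ≈ 4298 m/s.
Total Δv = 5440 + 3250 + 4298 = 12988 m/s.

Δv ≈ 13.0 km/s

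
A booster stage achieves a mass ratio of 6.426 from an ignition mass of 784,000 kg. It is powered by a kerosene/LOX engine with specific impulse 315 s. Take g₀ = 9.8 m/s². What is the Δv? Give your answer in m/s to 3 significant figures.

v_e = Isp · g₀ = 315 × 9.8 = 3087.0 m/s.
Δv = v_e · ln(6.426) = 3087.0 × 1.8604 ≈ 5742.9 m/s.

Δv ≈ 5740 m/s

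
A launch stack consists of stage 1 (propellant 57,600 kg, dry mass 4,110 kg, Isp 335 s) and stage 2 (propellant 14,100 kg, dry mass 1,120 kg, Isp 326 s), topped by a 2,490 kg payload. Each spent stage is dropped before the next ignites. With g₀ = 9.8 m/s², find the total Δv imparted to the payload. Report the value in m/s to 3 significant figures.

Ignition mass of stage 1 = 57,600+4,110 + 14,100+1,120 + 2,490 = 79,420 kg.
Stage 1: m₀ = 79,420 kg, m_f = 79,420 − 57,600 = 21,820 kg; Δv = 335×9.8×ln(3.64) = 3283.0×1.2919 ≈ 4241 m/s.
Stage 2: m₀ = 17,710 kg, m_f = 17,710 − 14,100 = 3,610 kg; Δv = 326×9.8×ln(4.906) = 3194.8×1.5904 ≈ 5081 m/s.
Total Δv = 4241 + 5081 = 9322 m/s.

Δv ≈ 9320 m/s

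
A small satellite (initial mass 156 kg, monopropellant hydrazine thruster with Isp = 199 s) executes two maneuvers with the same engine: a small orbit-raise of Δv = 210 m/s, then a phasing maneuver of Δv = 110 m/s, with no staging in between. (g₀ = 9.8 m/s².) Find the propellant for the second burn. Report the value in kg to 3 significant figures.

v_e = Isp · g₀ = 199 × 9.8 = 1950.2 m/s.
After the first burn: m = 156 × exp(−210/1950.2) = 156 × 0.89791 = 140.074 kg.
After the second burn: m = 140.074 × exp(−110/1950.2) = 140.074 × 0.94516 = 132.392 kg.
Second-burn propellant = 140.074 − 132.392 = 7.682 kg.

propellant for the second burn ≈ 7.68 kg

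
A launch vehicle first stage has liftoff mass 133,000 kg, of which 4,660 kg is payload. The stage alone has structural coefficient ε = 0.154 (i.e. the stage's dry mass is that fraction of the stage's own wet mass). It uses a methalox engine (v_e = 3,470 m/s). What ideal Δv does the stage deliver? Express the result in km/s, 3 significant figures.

Stage wet mass = m₀ − payload = 133,000 − 4,660 = 128,340 kg.
Stage dry mass = ε × stage wet mass = 0.154 × 128,340 = 19,764.4 kg.
Burnout mass m_f = stage dry + payload = 19,764.4 + 4,660 = 24,424.4 kg.
By the Tsiolkovsky rocket equation, Δv = v_e · ln(133,000/24,424.4) = 3470.0 × ln(5.445) = 3470.0 × 1.6948 ≈ 5881 m/s.

Δv ≈ 5.88 km/s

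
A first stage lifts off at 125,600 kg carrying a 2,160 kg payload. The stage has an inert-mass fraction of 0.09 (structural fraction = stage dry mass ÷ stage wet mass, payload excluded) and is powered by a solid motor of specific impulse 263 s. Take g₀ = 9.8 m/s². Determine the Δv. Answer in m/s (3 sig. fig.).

Stage wet mass = m₀ − payload = 125,600 − 2,160 = 123,440 kg.
Stage dry mass = ε × stage wet mass = 0.09 × 123,440 = 11,109.6 kg.
Burnout mass m_f = stage dry + payload = 11,109.6 + 2,160 = 13,269.6 kg.
v_e = Isp · g₀ = 263 × 9.8 = 2577.4 m/s.
Δv = v_e · ln(125,600/13,269.6) = 2577.4 × ln(9.465) = 2577.4 × 2.2476 ≈ 5793 m/s.

Δv ≈ 5790 m/s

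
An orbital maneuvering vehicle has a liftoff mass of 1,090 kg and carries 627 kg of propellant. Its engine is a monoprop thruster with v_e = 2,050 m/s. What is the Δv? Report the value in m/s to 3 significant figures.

m_f = m₀ − m_prop = 1,090 − 627 = 463 kg.
Rocket equation: Δv = v_e · ln(m₀/m_f) = 2050.0 × ln(2.354) = 2050.0 × 0.8562 ≈ 1755.2 m/s.

Δv ≈ 1760 m/s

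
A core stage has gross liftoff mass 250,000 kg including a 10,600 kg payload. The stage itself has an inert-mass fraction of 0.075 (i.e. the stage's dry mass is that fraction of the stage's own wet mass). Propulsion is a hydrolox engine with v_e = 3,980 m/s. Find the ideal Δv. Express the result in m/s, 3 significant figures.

Δv ≈ 8640 m/s

Stage wet mass = m₀ − payload = 250,000 − 10,600 = 239,400 kg.
Stage dry mass = ε × stage wet mass = 0.075 × 239,400 = 17,955 kg.
Burnout mass m_f = stage dry + payload = 17,955 + 10,600 = 28,555 kg.
From the ideal rocket equation, Δv = v_e · ln(250,000/28,555) = 3980.0 × ln(8.755) = 3980.0 × 2.1696 ≈ 8635 m/s.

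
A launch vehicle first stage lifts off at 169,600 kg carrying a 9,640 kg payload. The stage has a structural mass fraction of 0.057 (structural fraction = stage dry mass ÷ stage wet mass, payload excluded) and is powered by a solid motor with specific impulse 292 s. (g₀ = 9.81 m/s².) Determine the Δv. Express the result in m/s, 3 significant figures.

Stage wet mass = m₀ − payload = 169,600 − 9,640 = 159,960 kg.
Stage dry mass = ε × stage wet mass = 0.057 × 159,960 = 9,117.72 kg.
Burnout mass m_f = stage dry + payload = 9,117.72 + 9,640 = 18,757.72 kg.
v_e = Isp · g₀ = 292 × 9.81 = 2864.5 m/s.
Rocket equation: Δv = v_e · ln(169,600/18,757.72) = 2864.5 × ln(9.042) = 2864.5 × 2.2018 ≈ 6307 m/s.

Δv ≈ 6310 m/s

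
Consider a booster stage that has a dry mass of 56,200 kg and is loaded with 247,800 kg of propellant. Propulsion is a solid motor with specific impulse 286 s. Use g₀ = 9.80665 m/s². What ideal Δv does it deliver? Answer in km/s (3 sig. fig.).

Δv ≈ 4.73 km/s

v_e = Isp · g₀ = 286 × 9.80665 = 2804.7 m/s.
m₀ = m_dry + m_prop = 56,200 + 247,800 = 304,000 kg.
Δv = v_e · ln(m₀/m_f) = 2804.7 × ln(5.409) = 2804.7 × 1.6881 ≈ 4734.6 m/s.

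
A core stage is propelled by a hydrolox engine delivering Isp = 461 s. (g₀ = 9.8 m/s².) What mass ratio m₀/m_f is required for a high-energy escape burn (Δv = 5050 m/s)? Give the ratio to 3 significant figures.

mass ratio ≈ 3.06

v_e = Isp · g₀ = 461 × 9.8 = 4517.8 m/s.
Using Δv = v_e ln(m₀/m_f): m₀/m_f = exp(Δv / v_e) = exp(5050 / 4517.8) = exp(1.1178) = 3.0581.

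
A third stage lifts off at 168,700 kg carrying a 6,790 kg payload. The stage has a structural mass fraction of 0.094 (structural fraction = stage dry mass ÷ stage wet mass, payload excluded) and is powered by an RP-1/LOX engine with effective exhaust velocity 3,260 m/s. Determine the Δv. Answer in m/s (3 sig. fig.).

Stage wet mass = m₀ − payload = 168,700 − 6,790 = 161,910 kg.
Stage dry mass = ε × stage wet mass = 0.094 × 161,910 = 15,219.5 kg.
Burnout mass m_f = stage dry + payload = 15,219.5 + 6,790 = 22,009.5 kg.
Δv = v_e · ln(168,700/22,009.5) = 3260.0 × ln(7.665) = 3260.0 × 2.0366 ≈ 6639 m/s.

Δv ≈ 6640 m/s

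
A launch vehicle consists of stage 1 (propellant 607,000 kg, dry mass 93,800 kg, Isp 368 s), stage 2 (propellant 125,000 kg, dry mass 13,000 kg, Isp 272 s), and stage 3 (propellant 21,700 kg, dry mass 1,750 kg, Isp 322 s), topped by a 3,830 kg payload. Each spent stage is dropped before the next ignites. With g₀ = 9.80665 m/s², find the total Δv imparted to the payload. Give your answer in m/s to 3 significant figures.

Ignition mass of stage 1 = 607,000+93,800 + 125,000+13,000 + 21,700+1,750 + 3,830 = 866,080 kg.
Stage 1: m₀ = 866,080 kg, m_f = 866,080 − 607,000 = 259,080 kg; Δv = 368×9.80665×ln(3.343) = 3608.8×1.2068 ≈ 4355 m/s.
Stage 2: m₀ = 165,280 kg, m_f = 165,280 − 125,000 = 40,280 kg; Δv = 272×9.80665×ln(4.103) = 2667.4×1.4118 ≈ 3766 m/s.
Stage 3: m₀ = 27,280 kg, m_f = 27,280 − 21,700 = 5,580 kg; Δv = 322×9.80665×ln(4.889) = 3157.7×1.5870 ≈ 5011 m/s.
Total Δv = 4355 + 3766 + 5011 = 13132 m/s.

Δv ≈ 13100 m/s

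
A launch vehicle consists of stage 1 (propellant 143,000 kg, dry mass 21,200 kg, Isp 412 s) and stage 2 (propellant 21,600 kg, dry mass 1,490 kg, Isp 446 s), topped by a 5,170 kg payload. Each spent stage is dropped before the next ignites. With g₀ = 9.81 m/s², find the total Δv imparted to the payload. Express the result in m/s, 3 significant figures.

Ignition mass of stage 1 = 143,000+21,200 + 21,600+1,490 + 5,170 = 192,460 kg.
Stage 1: m₀ = 192,460 kg, m_f = 192,460 − 143,000 = 49,460 kg; Δv = 412×9.81×ln(3.891) = 4041.7×1.3587 ≈ 5492 m/s.
Stage 2: m₀ = 28,260 kg, m_f = 28,260 − 21,600 = 6,660 kg; Δv = 446×9.81×ln(4.243) = 4375.3×1.4453 ≈ 6324 m/s.
Total Δv = 5492 + 6324 = 11816 m/s.

Δv ≈ 11800 m/s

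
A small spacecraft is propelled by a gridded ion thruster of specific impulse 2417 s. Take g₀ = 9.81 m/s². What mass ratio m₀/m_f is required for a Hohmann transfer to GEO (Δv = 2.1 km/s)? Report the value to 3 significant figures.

v_e = Isp · g₀ = 2417 × 9.81 = 23710.8 m/s.
m₀/m_f = exp(Δv / v_e) = exp(2100 / 23710.8) = exp(0.0886) = 1.0926.

mass ratio ≈ 1.09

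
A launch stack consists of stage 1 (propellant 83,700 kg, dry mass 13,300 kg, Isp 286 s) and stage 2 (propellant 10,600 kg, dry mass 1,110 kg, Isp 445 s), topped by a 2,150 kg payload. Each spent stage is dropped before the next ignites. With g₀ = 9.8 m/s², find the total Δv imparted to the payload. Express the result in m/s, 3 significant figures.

Δv ≈ 10300 m/s

Ignition mass of stage 1 = 83,700+13,300 + 10,600+1,110 + 2,150 = 110,860 kg.
Stage 1: m₀ = 110,860 kg, m_f = 110,860 − 83,700 = 27,160 kg; Δv = 286×9.8×ln(4.082) = 2802.8×1.4065 ≈ 3942 m/s.
Stage 2: m₀ = 13,860 kg, m_f = 13,860 − 10,600 = 3,260 kg; Δv = 445×9.8×ln(4.252) = 4361.0×1.4473 ≈ 6312 m/s.
Total Δv = 3942 + 6312 = 10254 m/s.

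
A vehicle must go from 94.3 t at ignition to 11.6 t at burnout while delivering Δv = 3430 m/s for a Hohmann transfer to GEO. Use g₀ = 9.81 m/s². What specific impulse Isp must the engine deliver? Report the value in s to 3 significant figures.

ln(m₀/m_f) = ln(94300/11600) = ln(8.129) = 2.0955.
Using Δv = v_e ln(m₀/m_f): v_e = Δv / ln(m₀/m_f) = 3430 / 2.0955 = 1636.9 m/s.
Isp = v_e / g₀ = 1636.9 / 9.81 = 166.9 s.

Isp ≈ 167 s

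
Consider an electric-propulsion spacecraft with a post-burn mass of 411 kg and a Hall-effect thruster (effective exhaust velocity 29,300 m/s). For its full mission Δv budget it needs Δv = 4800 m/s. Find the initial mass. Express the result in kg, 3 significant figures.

initial mass ≈ 484 kg

Rocket equation: m₀/m_f = exp(Δv / v_e) = exp(4800 / 29300.0) = exp(0.1638) = 1.1780.
m₀ = m_f × 1.1780 = 411 × 1.1780 = 484.158 kg.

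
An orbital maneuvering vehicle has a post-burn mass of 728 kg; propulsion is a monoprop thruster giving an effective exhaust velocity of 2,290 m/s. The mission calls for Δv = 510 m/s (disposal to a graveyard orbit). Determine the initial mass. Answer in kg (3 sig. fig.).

Rocket equation: m₀/m_f = exp(Δv / v_e) = exp(510 / 2290.0) = exp(0.2227) = 1.2495.
m₀ = m_f × 1.2495 = 728 × 1.2495 = 909.636 kg.

initial mass ≈ 910 kg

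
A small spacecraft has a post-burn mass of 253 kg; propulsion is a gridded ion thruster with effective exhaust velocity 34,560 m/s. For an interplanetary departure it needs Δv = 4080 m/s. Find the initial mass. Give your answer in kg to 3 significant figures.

initial mass ≈ 285 kg

Rocket equation: m₀/m_f = exp(Δv / v_e) = exp(4080 / 34560.0) = exp(0.1181) = 1.1253.
m₀ = m_f × 1.1253 = 253 × 1.1253 = 284.701 kg.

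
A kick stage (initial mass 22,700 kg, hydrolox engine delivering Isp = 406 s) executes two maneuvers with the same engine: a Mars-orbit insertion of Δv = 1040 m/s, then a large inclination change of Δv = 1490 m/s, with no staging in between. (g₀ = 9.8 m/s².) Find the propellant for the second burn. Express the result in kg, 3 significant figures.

propellant for the second burn ≈ 5460 kg

v_e = Isp · g₀ = 406 × 9.8 = 3978.8 m/s.
After the first burn: m = 22700 × exp(−1040/3978.8) = 22700 × 0.76998 = 17,478.5 kg.
After the second burn: m = 17,478.5 × exp(−1490/3978.8) = 17,478.5 × 0.68764 = 12,018.9 kg.
Second-burn propellant = 17,478.5 − 12,018.9 = 5,459.6 kg.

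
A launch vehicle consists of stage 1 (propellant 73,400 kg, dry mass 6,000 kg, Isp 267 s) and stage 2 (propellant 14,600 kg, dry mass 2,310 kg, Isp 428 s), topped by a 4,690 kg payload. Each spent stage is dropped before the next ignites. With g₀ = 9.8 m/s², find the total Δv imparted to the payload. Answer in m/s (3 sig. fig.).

Δv ≈ 8120 m/s

Ignition mass of stage 1 = 73,400+6,000 + 14,600+2,310 + 4,690 = 101,000 kg.
Stage 1: m₀ = 101,000 kg, m_f = 101,000 − 73,400 = 27,600 kg; Δv = 267×9.8×ln(3.659) = 2616.6×1.2973 ≈ 3395 m/s.
Stage 2: m₀ = 21,600 kg, m_f = 21,600 − 14,600 = 7,000 kg; Δv = 428×9.8×ln(3.086) = 4194.4×1.1268 ≈ 4726 m/s.
Total Δv = 3395 + 4726 = 8121 m/s.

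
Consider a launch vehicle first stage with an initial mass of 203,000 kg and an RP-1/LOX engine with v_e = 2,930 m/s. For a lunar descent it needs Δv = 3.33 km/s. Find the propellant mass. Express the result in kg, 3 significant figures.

propellant mass ≈ 138000 kg

By the Tsiolkovsky rocket equation, m₀/m_f = exp(Δv / v_e) = exp(3330 / 2930.0) = exp(1.1365) = 3.1159.
m_f = 203,000 / 3.1159 = 65,149.7 kg, so propellant = m₀ − m_f = 203,000 − 65,149.7 = 137,850.3 kg.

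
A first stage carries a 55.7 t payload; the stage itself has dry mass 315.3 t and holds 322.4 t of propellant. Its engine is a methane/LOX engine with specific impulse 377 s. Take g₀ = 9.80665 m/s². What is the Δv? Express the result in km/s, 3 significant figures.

v_e = Isp · g₀ = 377 × 9.80665 = 3697.1 m/s.
m₀ = payload + dry + propellant = 55.7 + 315.3 + 322.4 = 693.4 t.
m_f = payload + dry = 55.7 + 315.3 = 371 t.
Δv = v_e · ln(m₀/m_f) = 3697.1 × ln(1.869) = 3697.1 × 0.6254 ≈ 2312.2 m/s.

Δv ≈ 2.31 km/s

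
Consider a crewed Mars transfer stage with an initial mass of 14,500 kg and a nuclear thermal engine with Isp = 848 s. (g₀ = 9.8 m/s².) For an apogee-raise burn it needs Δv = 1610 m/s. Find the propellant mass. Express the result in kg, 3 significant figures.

propellant mass ≈ 2550 kg

v_e = Isp · g₀ = 848 × 9.8 = 8310.4 m/s.
Using Δv = v_e ln(m₀/m_f): m₀/m_f = exp(Δv / v_e) = exp(1610 / 8310.4) = exp(0.1937) = 1.2138.
m_f = 14,500 / 1.2138 = 11,946 kg, so propellant = m₀ − m_f = 14,500 − 11,946 = 2,554 kg.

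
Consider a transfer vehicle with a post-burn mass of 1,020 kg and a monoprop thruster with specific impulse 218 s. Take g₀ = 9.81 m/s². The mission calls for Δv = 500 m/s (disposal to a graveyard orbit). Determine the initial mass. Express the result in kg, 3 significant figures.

initial mass ≈ 1290 kg

v_e = Isp · g₀ = 218 × 9.81 = 2138.6 m/s.
Using Δv = v_e ln(m₀/m_f): m₀/m_f = exp(Δv / v_e) = exp(500 / 2138.6) = exp(0.2338) = 1.2634.
m₀ = m_f × 1.2634 = 1,020 × 1.2634 = 1,288.67 kg.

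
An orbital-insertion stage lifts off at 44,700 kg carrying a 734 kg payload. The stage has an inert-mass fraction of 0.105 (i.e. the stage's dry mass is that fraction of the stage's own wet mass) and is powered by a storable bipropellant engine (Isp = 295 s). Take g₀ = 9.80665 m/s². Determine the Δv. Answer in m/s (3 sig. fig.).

Stage wet mass = m₀ − payload = 44,700 − 734 = 43,966 kg.
Stage dry mass = ε × stage wet mass = 0.105 × 43,966 = 4,616.43 kg.
Burnout mass m_f = stage dry + payload = 4,616.43 + 734 = 5,350.43 kg.
v_e = Isp · g₀ = 295 × 9.80665 = 2893.0 m/s.
By the Tsiolkovsky rocket equation, Δv = v_e · ln(44,700/5,350.43) = 2893.0 × ln(8.354) = 2893.0 × 2.1228 ≈ 6141 m/s.

Δv ≈ 6140 m/s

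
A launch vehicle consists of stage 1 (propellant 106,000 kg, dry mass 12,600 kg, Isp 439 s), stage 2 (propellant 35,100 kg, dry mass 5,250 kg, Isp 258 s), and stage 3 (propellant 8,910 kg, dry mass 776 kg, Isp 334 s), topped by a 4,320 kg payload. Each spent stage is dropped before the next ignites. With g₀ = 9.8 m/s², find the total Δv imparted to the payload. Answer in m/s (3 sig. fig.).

Ignition mass of stage 1 = 106,000+12,600 + 35,100+5,250 + 8,910+776 + 4,320 = 172,956 kg.
Stage 1: m₀ = 172,956 kg, m_f = 172,956 − 106,000 = 66,956 kg; Δv = 439×9.8×ln(2.583) = 4302.2×0.9490 ≈ 4083 m/s.
Stage 2: m₀ = 54,356 kg, m_f = 54,356 − 35,100 = 19,256 kg; Δv = 258×9.8×ln(2.823) = 2528.4×1.0377 ≈ 2624 m/s.
Stage 3: m₀ = 14,006 kg, m_f = 14,006 − 8,910 = 5,096 kg; Δv = 334×9.8×ln(2.748) = 3273.2×1.0110 ≈ 3309 m/s.
Total Δv = 4083 + 2624 + 3309 = 10016 m/s.

Δv ≈ 10000 m/s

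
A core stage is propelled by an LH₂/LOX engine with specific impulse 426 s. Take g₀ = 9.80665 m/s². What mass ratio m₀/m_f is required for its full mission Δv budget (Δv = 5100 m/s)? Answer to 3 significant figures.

v_e = Isp · g₀ = 426 × 9.80665 = 4177.6 m/s.
By the Tsiolkovsky rocket equation, m₀/m_f = exp(Δv / v_e) = exp(5100 / 4177.6) = exp(1.2208) = 3.3899.

mass ratio ≈ 3.39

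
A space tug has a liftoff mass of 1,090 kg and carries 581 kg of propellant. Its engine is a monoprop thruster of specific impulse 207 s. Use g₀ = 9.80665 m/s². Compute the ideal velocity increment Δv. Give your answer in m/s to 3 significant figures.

v_e = Isp · g₀ = 207 × 9.80665 = 2030.0 m/s.
m_f = m₀ − m_prop = 1,090 − 581 = 509 kg.
Δv = v_e · ln(m₀/m_f) = 2030.0 × ln(2.141) = 2030.0 × 0.7615 ≈ 1545.8 m/s.

Δv ≈ 1550 m/s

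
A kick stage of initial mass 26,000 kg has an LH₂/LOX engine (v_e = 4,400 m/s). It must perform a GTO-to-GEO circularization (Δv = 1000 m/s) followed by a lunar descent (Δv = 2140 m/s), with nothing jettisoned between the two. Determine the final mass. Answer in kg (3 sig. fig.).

final mass ≈ 12700 kg

After the first burn: m = 26000 × exp(−1000/4400.0) = 26000 × 0.79670 = 20,714.2 kg.
After the second burn: m = 20,714.2 × exp(−2140/4400.0) = 20,714.2 × 0.61486 = 12,736.3 kg.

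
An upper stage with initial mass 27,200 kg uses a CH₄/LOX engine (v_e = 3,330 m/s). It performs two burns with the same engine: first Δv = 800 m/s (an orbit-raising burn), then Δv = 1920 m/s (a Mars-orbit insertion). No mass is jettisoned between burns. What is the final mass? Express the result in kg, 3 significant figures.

final mass ≈ 12000 kg

After the first burn: m = 27200 × exp(−800/3330.0) = 27200 × 0.78644 = 21,391.2 kg.
After the second burn: m = 21,391.2 × exp(−1920/3330.0) = 21,391.2 × 0.56182 = 12,018 kg.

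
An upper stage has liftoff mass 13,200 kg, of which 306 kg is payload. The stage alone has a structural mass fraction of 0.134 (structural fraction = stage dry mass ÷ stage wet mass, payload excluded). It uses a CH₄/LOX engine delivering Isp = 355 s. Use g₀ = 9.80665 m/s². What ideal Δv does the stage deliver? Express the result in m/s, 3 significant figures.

Stage wet mass = m₀ − payload = 13,200 − 306 = 12,894 kg.
Stage dry mass = ε × stage wet mass = 0.134 × 12,894 = 1,727.8 kg.
Burnout mass m_f = stage dry + payload = 1,727.8 + 306 = 2,033.8 kg.
v_e = Isp · g₀ = 355 × 9.80665 = 3481.4 m/s.
Using Δv = v_e ln(m₀/m_f): Δv = v_e · ln(13,200/2,033.8) = 3481.4 × ln(6.49) = 3481.4 × 1.8703 ≈ 6511 m/s.

Δv ≈ 6510 m/s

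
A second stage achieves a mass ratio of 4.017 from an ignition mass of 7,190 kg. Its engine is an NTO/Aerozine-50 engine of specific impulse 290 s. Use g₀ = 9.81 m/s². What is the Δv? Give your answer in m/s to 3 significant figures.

Δv ≈ 3960 m/s

v_e = Isp · g₀ = 290 × 9.81 = 2844.9 m/s.
Rocket equation: Δv = v_e · ln(4.017) = 2844.9 × 1.3905 ≈ 3955.9 m/s.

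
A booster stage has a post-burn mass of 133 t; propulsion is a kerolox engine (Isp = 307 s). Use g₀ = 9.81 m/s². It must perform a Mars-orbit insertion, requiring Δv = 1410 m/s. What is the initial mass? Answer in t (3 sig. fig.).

v_e = Isp · g₀ = 307 × 9.81 = 3011.7 m/s.
Rocket equation: m₀/m_f = exp(Δv / v_e) = exp(1410 / 3011.7) = exp(0.4682) = 1.5971.
m₀ = m_f × 1.5971 = 133 × 1.5971 = 212.414 t.

initial mass ≈ 212 t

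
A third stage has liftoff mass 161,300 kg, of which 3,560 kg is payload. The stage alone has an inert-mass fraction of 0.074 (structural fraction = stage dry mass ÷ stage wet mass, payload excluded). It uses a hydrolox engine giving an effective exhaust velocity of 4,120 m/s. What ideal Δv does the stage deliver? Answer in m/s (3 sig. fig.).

Δv ≈ 9720 m/s

Stage wet mass = m₀ − payload = 161,300 − 3,560 = 157,740 kg.
Stage dry mass = ε × stage wet mass = 0.074 × 157,740 = 11,672.8 kg.
Burnout mass m_f = stage dry + payload = 11,672.8 + 3,560 = 15,232.8 kg.
Δv = v_e · ln(161,300/15,232.8) = 4120.0 × ln(10.59) = 4120.0 × 2.3598 ≈ 9722 m/s.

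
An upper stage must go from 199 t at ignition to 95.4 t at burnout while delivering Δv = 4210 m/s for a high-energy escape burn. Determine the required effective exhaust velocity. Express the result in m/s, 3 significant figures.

ln(m₀/m_f) = ln(199000/95400) = ln(2.086) = 0.7352.
From the ideal rocket equation, v_e = Δv / ln(m₀/m_f) = 4210 / 0.7352 = 5726.1 m/s.

v_e ≈ 5730 m/s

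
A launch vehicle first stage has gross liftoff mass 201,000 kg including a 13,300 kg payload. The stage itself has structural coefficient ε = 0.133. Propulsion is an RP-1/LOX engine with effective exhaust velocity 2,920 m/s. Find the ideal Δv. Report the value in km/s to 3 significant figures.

Stage wet mass = m₀ − payload = 201,000 − 13,300 = 187,700 kg.
Stage dry mass = ε × stage wet mass = 0.133 × 187,700 = 24,964.1 kg.
Burnout mass m_f = stage dry + payload = 24,964.1 + 13,300 = 38,264.1 kg.
Rocket equation: Δv = v_e · ln(201,000/38,264.1) = 2920.0 × ln(5.253) = 2920.0 × 1.6588 ≈ 4844 m/s.

Δv ≈ 4.84 km/s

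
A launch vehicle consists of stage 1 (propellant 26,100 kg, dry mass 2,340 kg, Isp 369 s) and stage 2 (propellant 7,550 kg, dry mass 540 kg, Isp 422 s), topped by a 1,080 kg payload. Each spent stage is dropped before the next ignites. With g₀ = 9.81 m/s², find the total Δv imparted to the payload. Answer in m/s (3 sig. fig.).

Ignition mass of stage 1 = 26,100+2,340 + 7,550+540 + 1,080 = 37,610 kg.
Stage 1: m₀ = 37,610 kg, m_f = 37,610 − 26,100 = 11,510 kg; Δv = 369×9.81×ln(3.268) = 3619.9×1.1841 ≈ 4286 m/s.
Stage 2: m₀ = 9,170 kg, m_f = 9,170 − 7,550 = 1,620 kg; Δv = 422×9.81×ln(5.66) = 4139.8×1.7335 ≈ 7176 m/s.
Total Δv = 4286 + 7176 = 11462 m/s.

Δv ≈ 11500 m/s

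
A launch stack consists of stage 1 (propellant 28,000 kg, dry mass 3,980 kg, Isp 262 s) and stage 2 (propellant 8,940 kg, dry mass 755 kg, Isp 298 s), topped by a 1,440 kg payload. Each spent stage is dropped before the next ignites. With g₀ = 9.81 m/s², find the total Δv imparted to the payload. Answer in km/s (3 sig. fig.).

Δv ≈ 7.44 km/s

Ignition mass of stage 1 = 28,000+3,980 + 8,940+755 + 1,440 = 43,115 kg.
Stage 1: m₀ = 43,115 kg, m_f = 43,115 − 28,000 = 15,115 kg; Δv = 262×9.81×ln(2.852) = 2570.2×1.0482 ≈ 2694 m/s.
Stage 2: m₀ = 11,135 kg, m_f = 11,135 − 8,940 = 2,195 kg; Δv = 298×9.81×ln(5.073) = 2923.4×1.6239 ≈ 4747 m/s.
Total Δv = 2694 + 4747 = 7441 m/s.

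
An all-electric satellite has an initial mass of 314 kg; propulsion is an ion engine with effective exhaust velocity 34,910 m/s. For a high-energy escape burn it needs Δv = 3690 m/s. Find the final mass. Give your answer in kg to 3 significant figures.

final mass ≈ 283 kg

By the Tsiolkovsky rocket equation, m₀/m_f = exp(Δv / v_e) = exp(3690 / 34910.0) = exp(0.1057) = 1.1115.
m_f = m₀ / 1.1115 = 314 / 1.1115 = 282.501 kg.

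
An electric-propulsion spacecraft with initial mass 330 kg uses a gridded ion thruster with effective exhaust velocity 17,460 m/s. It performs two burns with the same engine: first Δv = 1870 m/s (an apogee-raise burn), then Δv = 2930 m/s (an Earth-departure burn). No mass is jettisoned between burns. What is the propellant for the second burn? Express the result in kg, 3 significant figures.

propellant for the second burn ≈ 45.8 kg

After the first burn: m = 330 × exp(−1870/17460.0) = 330 × 0.89843 = 296.482 kg.
After the second burn: m = 296.482 × exp(−2930/17460.0) = 296.482 × 0.84551 = 250.678 kg.
Second-burn propellant = 296.482 − 250.678 = 45.804 kg.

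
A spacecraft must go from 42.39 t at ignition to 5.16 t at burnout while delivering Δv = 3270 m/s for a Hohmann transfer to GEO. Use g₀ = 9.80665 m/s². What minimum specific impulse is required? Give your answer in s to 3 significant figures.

ln(m₀/m_f) = ln(42390/5160) = ln(8.215) = 2.1060.
Using Δv = v_e ln(m₀/m_f): v_e = Δv / ln(m₀/m_f) = 3270 / 2.1060 = 1552.7 m/s.
Isp = v_e / g₀ = 1552.7 / 9.80665 = 158.3 s.

Isp ≈ 158 s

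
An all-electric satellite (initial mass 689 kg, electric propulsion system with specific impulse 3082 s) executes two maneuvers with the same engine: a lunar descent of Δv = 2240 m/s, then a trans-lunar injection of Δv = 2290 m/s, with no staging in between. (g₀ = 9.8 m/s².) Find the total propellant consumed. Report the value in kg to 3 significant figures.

total propellant consumed ≈ 96.0 kg

v_e = Isp · g₀ = 3082 × 9.8 = 30203.6 m/s.
After the first burn: m = 689 × exp(−2240/30203.6) = 689 × 0.92852 = 639.75 kg.
After the second burn: m = 639.75 × exp(−2290/30203.6) = 639.75 × 0.92698 = 593.035 kg.
Total propellant = m₀ − m_final = 689 − 593.035 = 95.965 kg.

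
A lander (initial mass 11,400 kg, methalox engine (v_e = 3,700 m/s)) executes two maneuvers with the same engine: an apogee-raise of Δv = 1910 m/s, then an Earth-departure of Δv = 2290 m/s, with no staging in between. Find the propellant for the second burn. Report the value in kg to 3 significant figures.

After the first burn: m = 11400 × exp(−1910/3700.0) = 11400 × 0.59677 = 6,803.18 kg.
After the second burn: m = 6,803.18 × exp(−2290/3700.0) = 6,803.18 × 0.53853 = 3,663.72 kg.
Second-burn propellant = 6,803.18 − 3,663.72 = 3,139.46 kg.

propellant for the second burn ≈ 3140 kg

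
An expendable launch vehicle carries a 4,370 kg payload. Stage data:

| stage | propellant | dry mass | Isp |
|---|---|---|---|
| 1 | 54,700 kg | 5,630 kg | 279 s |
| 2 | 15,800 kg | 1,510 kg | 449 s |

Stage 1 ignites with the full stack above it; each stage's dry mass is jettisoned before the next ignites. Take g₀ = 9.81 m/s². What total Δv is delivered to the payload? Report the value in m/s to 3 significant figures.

Ignition mass of stage 1 = 54,700+5,630 + 15,800+1,510 + 4,370 = 82,010 kg.
Stage 1: m₀ = 82,010 kg, m_f = 82,010 − 54,700 = 27,310 kg; Δv = 279×9.81×ln(3.003) = 2737.0×1.0996 ≈ 3010 m/s.
Stage 2: m₀ = 21,680 kg, m_f = 21,680 − 15,800 = 5,880 kg; Δv = 449×9.81×ln(3.687) = 4404.7×1.3048 ≈ 5747 m/s.
Total Δv = 3010 + 5747 = 8757 m/s.

Δv ≈ 8760 m/s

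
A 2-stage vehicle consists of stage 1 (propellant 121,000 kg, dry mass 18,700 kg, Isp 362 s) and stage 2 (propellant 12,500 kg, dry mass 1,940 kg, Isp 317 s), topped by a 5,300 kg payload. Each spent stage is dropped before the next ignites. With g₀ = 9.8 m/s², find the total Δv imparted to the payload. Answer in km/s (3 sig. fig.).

Δv ≈ 8.16 km/s

Ignition mass of stage 1 = 121,000+18,700 + 12,500+1,940 + 5,300 = 159,440 kg.
Stage 1: m₀ = 159,440 kg, m_f = 159,440 − 121,000 = 38,440 kg; Δv = 362×9.8×ln(4.148) = 3547.6×1.4226 ≈ 5047 m/s.
Stage 2: m₀ = 19,740 kg, m_f = 19,740 − 12,500 = 7,240 kg; Δv = 317×9.8×ln(2.727) = 3106.6×1.0030 ≈ 3116 m/s.
Total Δv = 5047 + 3116 = 8163 m/s.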